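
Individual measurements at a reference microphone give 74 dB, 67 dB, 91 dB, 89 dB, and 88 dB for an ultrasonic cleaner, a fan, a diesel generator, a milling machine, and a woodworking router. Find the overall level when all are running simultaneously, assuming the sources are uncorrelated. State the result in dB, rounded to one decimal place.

For uncorrelated sources the intensities add, so convert each level to linear form, sum, and take 10·log₁₀ of the total.
Σ 10^(L/10) = 10^(74/10) + 10^(67/10) + 10^(91/10) + 10^(89/10) + 10^(88/10) = 2.714e+09.
L_total = 10·log₁₀(2.714e+09) = 94.34 dB.

94.3 dB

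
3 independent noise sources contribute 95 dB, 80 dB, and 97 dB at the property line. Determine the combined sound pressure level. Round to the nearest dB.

99 dB

Incoherent sources combine by intensity addition: L_total = 10·log₁₀(Σ 10^(L_i/10)).
Σ 10^(L/10) = 10^(95/10) + 10^(80/10) + 10^(97/10) = 8.274e+09.
L_total = 10·log₁₀(8.274e+09) = 99.18 dB.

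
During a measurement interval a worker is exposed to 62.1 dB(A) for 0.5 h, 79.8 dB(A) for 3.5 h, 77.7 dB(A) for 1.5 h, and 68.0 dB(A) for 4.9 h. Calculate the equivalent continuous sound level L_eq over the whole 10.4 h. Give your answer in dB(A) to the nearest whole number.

76 dB(A)

L_eq = 10·log₁₀[(1/T)·Σ tᵢ·10^(Lᵢ/10)] with T = 10.4 h.
Σ tᵢ·10^(Lᵢ/10) = 0.5·10^(62.1/10) + 3.5·10^(79.8/10) + 1.5·10^(77.7/10) + 4.9·10^(68.0/10) = 4.543e+08.
L_eq = 10·log₁₀(4.543e+08/10.4) = 76.40 dB(A).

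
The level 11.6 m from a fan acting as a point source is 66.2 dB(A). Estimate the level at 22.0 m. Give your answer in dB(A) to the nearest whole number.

61 dB(A)

For a point source, L₂ = L₁ − 20·log₁₀(r₂/r₁).
L₂ = 66.2 − 20·log₁₀(22.0/11.6) = 66.2 − 5.559 = 60.64 dB(A).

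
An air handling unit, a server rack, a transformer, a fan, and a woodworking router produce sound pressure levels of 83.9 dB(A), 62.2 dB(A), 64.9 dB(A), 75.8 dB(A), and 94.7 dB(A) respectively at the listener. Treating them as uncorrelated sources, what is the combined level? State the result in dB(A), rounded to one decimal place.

95.1 dB(A)

Incoherent sources combine by intensity addition: L_total = 10·log₁₀(Σ 10^(L_i/10)).
Σ 10^(L/10) = 10^(83.9/10) + 10^(62.2/10) + 10^(64.9/10) + 10^(75.8/10) + 10^(94.7/10) = 3.239e+09.
L_total = 10·log₁₀(3.239e+09) = 95.10 dB(A).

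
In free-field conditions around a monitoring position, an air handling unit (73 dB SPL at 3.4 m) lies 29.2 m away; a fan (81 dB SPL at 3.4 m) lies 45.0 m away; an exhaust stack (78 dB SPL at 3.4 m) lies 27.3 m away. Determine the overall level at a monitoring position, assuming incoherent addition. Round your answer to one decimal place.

Apply inverse-square spreading to bring every level to the receiver, then sum 10^(L/10).
air handling unit: 73 − 20·log₁₀(29.2/3.4) = 73 − 18.68 = 54.32 dB SPL.
fan: 81 − 20·log₁₀(45.0/3.4) = 81 − 22.43 = 58.57 dB SPL.
exhaust stack: 78 − 20·log₁₀(27.3/3.4) = 78 − 18.09 = 59.91 dB SPL.
Σ 10^(L/10) = 1.968e+06 → L_total = 10·log₁₀(1.968e+06) = 62.94 dB SPL.

62.9 dB SPL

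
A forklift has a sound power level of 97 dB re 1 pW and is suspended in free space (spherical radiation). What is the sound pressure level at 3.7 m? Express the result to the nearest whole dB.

The power spreads over a sphere of area 4π·r², so L_p = L_w − 10·log₁₀(4π·r²).
4π·r² = 172 m², 10·log₁₀ of that is 22.356 dB.
L_p = 97 − 22.356 = 74.64 dB.

75 dB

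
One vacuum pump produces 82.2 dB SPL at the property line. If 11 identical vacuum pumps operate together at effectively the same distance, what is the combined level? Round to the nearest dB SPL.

N identical incoherent sources raise the level by 10·log₁₀ N.
L_total = 82.2 + 10·log₁₀(11) = 82.2 + 10.414 = 92.61 dB SPL.

93 dB SPL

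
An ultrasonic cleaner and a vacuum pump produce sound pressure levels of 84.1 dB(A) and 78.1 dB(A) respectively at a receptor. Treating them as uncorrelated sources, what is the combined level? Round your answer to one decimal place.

85.1 dB(A)

For uncorrelated sources the intensities add, so convert each level to linear form, sum, and take 10·log₁₀ of the total.
Σ 10^(L/10) = 10^(84.1/10) + 10^(78.1/10) = 3.216e+08.
L_total = 10·log₁₀(3.216e+08) = 85.07 dB(A).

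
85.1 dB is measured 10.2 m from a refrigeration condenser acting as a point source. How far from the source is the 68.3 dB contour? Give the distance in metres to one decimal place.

Point-source spreading drops the level by 20·log₁₀(r₂/r₁); inverting, r₂/r₁ = 10^(ΔL/20).
r₂ = 10.2·10^((85.1−68.3)/20) = 10.2·10^(16.8/20) = 70.57 m.

70.6 m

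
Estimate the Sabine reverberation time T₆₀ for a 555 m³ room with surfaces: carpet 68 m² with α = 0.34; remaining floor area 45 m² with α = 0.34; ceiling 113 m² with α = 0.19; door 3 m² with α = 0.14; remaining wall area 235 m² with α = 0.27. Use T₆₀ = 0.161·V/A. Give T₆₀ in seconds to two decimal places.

Total absorption A = 68·0.34 + 45·0.34 + 113·0.19 + 3·0.14 + 235·0.27 = 123.76 m² sabins.
T₆₀ = 0.161·V/A = 0.161·555/123.76 = 0.722 s.

0.72 s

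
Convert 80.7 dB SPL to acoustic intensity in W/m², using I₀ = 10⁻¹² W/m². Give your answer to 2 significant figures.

0.00012 W/m²

I = I₀·10^(L/10) = 10⁻¹² × 10^(80.7/10) = 10^(-3.930).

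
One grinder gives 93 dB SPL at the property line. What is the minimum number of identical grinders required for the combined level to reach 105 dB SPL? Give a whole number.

N identical sources give L₁ + 10·log₁₀ N, so require 10·log₁₀ N ≥ 105 − 93 = 12.0 dB.
N ≥ 10^(12.0/10) = 15.849, so N = 16.

16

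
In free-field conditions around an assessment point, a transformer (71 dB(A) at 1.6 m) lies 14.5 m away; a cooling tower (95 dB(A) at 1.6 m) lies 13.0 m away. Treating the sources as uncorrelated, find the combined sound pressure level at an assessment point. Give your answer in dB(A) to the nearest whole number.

Propagate each source to the receiver with L = L_ref − 20·log₁₀(r/r_ref), then add intensities.
transformer: 71 − 20·log₁₀(14.5/1.6) = 71 − 19.14 = 51.86 dB(A).
cooling tower: 95 − 20·log₁₀(13.0/1.6) = 95 − 18.20 = 76.80 dB(A).
Σ 10^(L/10) = 4.806e+07 → L_total = 10·log₁₀(4.806e+07) = 76.82 dB(A).

77 dB(A)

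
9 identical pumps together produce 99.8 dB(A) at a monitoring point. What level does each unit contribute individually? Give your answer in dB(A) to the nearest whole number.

For N identical incoherent sources L_total = L₁ + 10·log₁₀ N, so L₁ = 99.8 − 10·log₁₀(9) = 99.8 − 9.542.

90 dB(A)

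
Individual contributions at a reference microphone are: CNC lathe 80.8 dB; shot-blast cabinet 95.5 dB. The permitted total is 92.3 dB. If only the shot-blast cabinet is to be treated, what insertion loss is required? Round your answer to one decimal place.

Fixed contribution from the other source: Σ 10^(L/10) = 10^(80.8/10) = 1.202e+08 (80.80 dB).
The limit corresponds to 10^(92.3/10) = 1.698e+09; subtracting the fixed part leaves 1.578e+09 for the shot-blast cabinet, i.e. 91.98 dB.
So the shot-blast cabinet must be reduced from 95.5 to 91.98 dB: IL = 3.52 dB.

3.5 dB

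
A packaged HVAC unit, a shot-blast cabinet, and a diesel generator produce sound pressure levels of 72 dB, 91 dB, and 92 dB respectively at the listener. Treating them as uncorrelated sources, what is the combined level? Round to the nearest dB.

95 dB

For uncorrelated sources the intensities add, so convert each level to linear form, sum, and take 10·log₁₀ of the total.
Σ 10^(L/10) = 10^(72/10) + 10^(91/10) + 10^(92/10) = 2.860e+09.
L_total = 10·log₁₀(2.860e+09) = 94.56 dB.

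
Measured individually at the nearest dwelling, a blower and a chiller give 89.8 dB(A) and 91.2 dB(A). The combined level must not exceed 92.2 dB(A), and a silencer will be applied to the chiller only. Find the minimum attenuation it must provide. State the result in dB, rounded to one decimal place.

2.7 dB

The untreated sources together contribute 10^(89.8/10) = 9.550e+08, i.e. 89.80 dB(A).
The limit corresponds to 10^(92.2/10) = 1.660e+09; subtracting the fixed part leaves 7.046e+08 for the chiller, i.e. 88.48 dB(A).
So the chiller must be reduced from 91.2 to 88.48 dB(A): IL = 2.72 dB.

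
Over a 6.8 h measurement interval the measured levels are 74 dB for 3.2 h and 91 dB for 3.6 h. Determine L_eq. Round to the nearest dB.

88 dB

L_eq = 10·log₁₀[(1/T)·Σ tᵢ·10^(Lᵢ/10)] with T = 6.8 h.
Σ tᵢ·10^(Lᵢ/10) = 3.2·10^(74/10) + 3.6·10^(91/10) = 4.613e+09.
L_eq = 10·log₁₀(4.613e+09/6.8) = 88.31 dB.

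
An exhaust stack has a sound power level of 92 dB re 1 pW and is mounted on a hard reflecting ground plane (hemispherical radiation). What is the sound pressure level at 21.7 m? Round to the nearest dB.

57 dB

L_p = L_w − 10·log₁₀(2π·r²) with r = 21.7 m.
2π·r² = 2959 m², 10·log₁₀ of that is 34.711 dB.
L_p = 92 − 34.711 = 57.29 dB.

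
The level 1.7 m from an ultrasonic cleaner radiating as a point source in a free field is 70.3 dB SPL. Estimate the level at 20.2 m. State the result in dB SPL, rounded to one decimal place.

48.8 dB SPL

Point-source attenuation: ΔL = 20·log₁₀(r₂/r₁) = 20·log₁₀(20.2/1.7) = 21.498 dB.
L₂ = 70.3 − 20·log₁₀(20.2/1.7) = 70.3 − 21.498 = 48.80 dB SPL.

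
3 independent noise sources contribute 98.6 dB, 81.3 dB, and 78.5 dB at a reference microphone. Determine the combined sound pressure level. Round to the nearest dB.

99 dB

Incoherent sources combine by intensity addition: L_total = 10·log₁₀(Σ 10^(L_i/10)).
Σ 10^(L/10) = 10^(98.6/10) + 10^(81.3/10) + 10^(78.5/10) = 7.450e+09.
L_total = 10·log₁₀(7.450e+09) = 98.72 dB.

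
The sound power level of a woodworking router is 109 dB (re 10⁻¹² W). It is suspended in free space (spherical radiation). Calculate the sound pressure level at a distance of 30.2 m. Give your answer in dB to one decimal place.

Free-field spherical radiation: L_p = L_w − 10·log₁₀(4π·r²), r = 30.2 m.
4π·r² = 1.146e+04 m², 10·log₁₀ of that is 40.592 dB.
L_p = 109 − 40.592 = 68.41 dB.

68.4 dB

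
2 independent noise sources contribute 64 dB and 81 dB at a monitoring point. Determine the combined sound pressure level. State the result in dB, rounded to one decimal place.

For uncorrelated sources the intensities add, so convert each level to linear form, sum, and take 10·log₁₀ of the total.
Σ 10^(L/10) = 10^(64/10) + 10^(81/10) = 1.284e+08.
L_total = 10·log₁₀(1.284e+08) = 81.09 dB.

81.1 dB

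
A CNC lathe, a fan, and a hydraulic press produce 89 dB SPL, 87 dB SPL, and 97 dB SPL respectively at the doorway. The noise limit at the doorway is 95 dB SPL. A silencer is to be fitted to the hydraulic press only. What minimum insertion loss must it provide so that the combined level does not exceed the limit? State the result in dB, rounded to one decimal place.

4.3 dB

Fixed contribution from the other sources: Σ 10^(L/10) = 10^(89/10) + 10^(87/10) = 1.296e+09 (91.12 dB SPL).
To meet 95 dB SPL overall, the treated hydraulic press may contribute at most 10^(95/10) − 1.296e+09 = 1.867e+09, i.e. 92.71 dB SPL.
Required insertion loss = 97 − 92.71 = 4.29 dB.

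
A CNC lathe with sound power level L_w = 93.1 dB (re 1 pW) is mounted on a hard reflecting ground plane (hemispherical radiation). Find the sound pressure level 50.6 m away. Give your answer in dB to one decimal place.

51.0 dB

The power spreads over a hemisphere of area 2π·r², so L_p = L_w − 10·log₁₀(2π·r²).
2π·r² = 1.609e+04 m², 10·log₁₀ of that is 42.065 dB.
L_p = 93.1 − 42.065 = 51.04 dB.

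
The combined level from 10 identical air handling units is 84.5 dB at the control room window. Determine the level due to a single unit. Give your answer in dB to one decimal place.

10 equal contributions raise the level by 10·log₁₀ 10 = 10.000 dB, so each unit alone gives 84.5 − 10.000.

74.5 dB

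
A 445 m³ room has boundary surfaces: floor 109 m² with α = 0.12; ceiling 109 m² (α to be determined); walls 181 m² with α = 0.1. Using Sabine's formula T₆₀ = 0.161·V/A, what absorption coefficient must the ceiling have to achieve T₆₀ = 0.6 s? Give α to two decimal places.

From T₆₀ = 0.161·V/A, the target T₆₀ = 0.6 s needs A = 0.161·445/0.6 = 119.41 m².
Absorption from the other surfaces = 109·0.12 + 181·0.1 = 31.18 m², so the ceiling must supply 88.23 m² over 109 m².
α = 88.23/109 = 0.809.

0.81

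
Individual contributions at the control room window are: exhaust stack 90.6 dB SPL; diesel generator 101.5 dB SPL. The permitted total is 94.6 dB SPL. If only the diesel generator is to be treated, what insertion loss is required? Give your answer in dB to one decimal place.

The untreated sources together contribute 10^(90.6/10) = 1.148e+09, i.e. 90.60 dB SPL.
The limit corresponds to 10^(94.6/10) = 2.884e+09; subtracting the fixed part leaves 1.736e+09 for the diesel generator, i.e. 92.40 dB SPL.
So the diesel generator must be reduced from 101.5 to 92.40 dB SPL: IL = 9.10 dB.

9.1 dB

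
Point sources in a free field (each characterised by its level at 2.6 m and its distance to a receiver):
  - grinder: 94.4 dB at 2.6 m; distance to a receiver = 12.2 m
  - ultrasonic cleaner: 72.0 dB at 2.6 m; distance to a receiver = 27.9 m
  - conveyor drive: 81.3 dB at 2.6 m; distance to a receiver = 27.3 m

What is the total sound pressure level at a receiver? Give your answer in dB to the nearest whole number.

First find each source's level at the receiver (point-source: −20·log₁₀(r/r_ref)), then combine on an intensity basis.
grinder: 94.4 − 20·log₁₀(12.2/2.6) = 94.4 − 13.43 = 80.97 dB.
ultrasonic cleaner: 72.0 − 20·log₁₀(27.9/2.6) = 72.0 − 20.61 = 51.39 dB.
conveyor drive: 81.3 − 20·log₁₀(27.3/2.6) = 81.3 − 20.42 = 60.88 dB.
Σ 10^(L/10) = 1.265e+08 → L_total = 10·log₁₀(1.265e+08) = 81.02 dB.

81 dB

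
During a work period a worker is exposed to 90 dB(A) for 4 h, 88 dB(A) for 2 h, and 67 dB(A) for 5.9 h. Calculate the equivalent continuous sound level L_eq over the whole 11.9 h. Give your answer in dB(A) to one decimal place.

86.5 dB(A)

L_eq = 10·log₁₀[(1/T)·Σ tᵢ·10^(Lᵢ/10)] with T = 11.9 h.
Σ tᵢ·10^(Lᵢ/10) = 4·10^(90/10) + 2·10^(88/10) + 5.9·10^(67/10) = 5.291e+09.
L_eq = 10·log₁₀(5.291e+09/11.9) = 86.48 dB(A).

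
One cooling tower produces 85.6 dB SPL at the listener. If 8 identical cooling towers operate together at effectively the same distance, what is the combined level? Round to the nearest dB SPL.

95 dB SPL

N identical incoherent sources raise the level by 10·log₁₀ N.
L_total = 85.6 + 10·log₁₀(8) = 85.6 + 9.031 = 94.63 dB SPL.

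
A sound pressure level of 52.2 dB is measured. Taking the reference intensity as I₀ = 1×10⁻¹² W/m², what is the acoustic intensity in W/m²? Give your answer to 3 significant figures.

I = I₀·10^(L/10) = 10⁻¹² × 10^(52.2/10) = 10^(-6.780).

1.66e-07 W/m²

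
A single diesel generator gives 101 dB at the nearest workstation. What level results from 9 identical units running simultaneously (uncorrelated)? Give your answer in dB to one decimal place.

L_total = L₁ + 10·log₁₀ N for N identical incoherent sources.
L_total = 101 + 10·log₁₀(9) = 101 + 9.542 = 110.54 dB.

110.5 dB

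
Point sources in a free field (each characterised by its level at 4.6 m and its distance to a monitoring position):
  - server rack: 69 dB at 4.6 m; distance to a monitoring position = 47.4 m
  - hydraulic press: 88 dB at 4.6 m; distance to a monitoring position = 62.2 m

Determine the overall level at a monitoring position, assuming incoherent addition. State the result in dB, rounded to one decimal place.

Propagate each source to the receiver with L = L_ref − 20·log₁₀(r/r_ref), then add intensities.
server rack: 69 − 20·log₁₀(47.4/4.6) = 69 − 20.26 = 48.74 dB.
hydraulic press: 88 − 20·log₁₀(62.2/4.6) = 88 − 22.62 = 65.38 dB.
Σ 10^(L/10) = 3.526e+06 → L_total = 10·log₁₀(3.526e+06) = 65.47 dB.

65.5 dB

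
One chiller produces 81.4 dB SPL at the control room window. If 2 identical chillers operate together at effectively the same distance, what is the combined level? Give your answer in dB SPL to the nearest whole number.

With 2 equal, uncorrelated contributions the intensity is 2× that of one unit, giving a rise of 10·log₁₀ 2.
L_total = 81.4 + 10·log₁₀(2) = 81.4 + 3.010 = 84.41 dB SPL.

84 dB SPL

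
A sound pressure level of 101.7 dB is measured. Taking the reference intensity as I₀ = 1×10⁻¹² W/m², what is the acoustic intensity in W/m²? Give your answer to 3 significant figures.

I/I₀ = 10^(101.7/10) = 1.479e+10, so I = 1.479e+10 × 10⁻¹² W/m².

0.0148 W/m²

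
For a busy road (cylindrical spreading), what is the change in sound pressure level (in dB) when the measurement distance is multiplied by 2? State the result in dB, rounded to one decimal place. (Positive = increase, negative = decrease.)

-3.0 dB

With cylindrical spreading the level changes by −10·log₁₀(r₂/r₁).
ΔL = −10·log₁₀(2) = -3.01 dB.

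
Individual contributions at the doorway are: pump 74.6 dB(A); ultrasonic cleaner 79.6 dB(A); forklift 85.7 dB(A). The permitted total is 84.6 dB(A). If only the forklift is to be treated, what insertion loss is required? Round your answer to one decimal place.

3.4 dB

The untreated sources together contribute 10^(74.6/10) + 10^(79.6/10) = 1.200e+08, i.e. 80.79 dB(A).
The limit corresponds to 10^(84.6/10) = 2.884e+08; subtracting the fixed part leaves 1.684e+08 for the forklift, i.e. 82.26 dB(A).
Required insertion loss = 85.7 − 82.26 = 3.44 dB.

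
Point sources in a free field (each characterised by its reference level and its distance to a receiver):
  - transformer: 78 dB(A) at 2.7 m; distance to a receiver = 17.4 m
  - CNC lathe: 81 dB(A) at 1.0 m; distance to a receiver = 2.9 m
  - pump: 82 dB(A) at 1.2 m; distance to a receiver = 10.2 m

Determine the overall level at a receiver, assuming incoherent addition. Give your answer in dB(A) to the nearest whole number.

73 dB(A)

Propagate each source to the receiver with L = L_ref − 20·log₁₀(r/r_ref), then add intensities.
transformer: 78 − 20·log₁₀(17.4/2.7) = 78 − 16.18 = 61.82 dB(A).
CNC lathe: 81 − 20·log₁₀(2.9/1.0) = 81 − 9.25 = 71.75 dB(A).
pump: 82 − 20·log₁₀(10.2/1.2) = 82 − 18.59 = 63.41 dB(A).
Σ 10^(L/10) = 1.868e+07 → L_total = 10·log₁₀(1.868e+07) = 72.71 dB(A).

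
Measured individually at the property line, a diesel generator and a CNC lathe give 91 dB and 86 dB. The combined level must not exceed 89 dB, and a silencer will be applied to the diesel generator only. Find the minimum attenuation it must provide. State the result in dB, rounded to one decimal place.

Everything except the diesel generator sums to 10^(86/10) = 3.981e+08 in linear terms, 86.00 dB.
The limit corresponds to 10^(89/10) = 7.943e+08; subtracting the fixed part leaves 3.962e+08 for the diesel generator, i.e. 85.98 dB.
So the diesel generator must be reduced from 91 to 85.98 dB: IL = 5.02 dB.

5.0 dB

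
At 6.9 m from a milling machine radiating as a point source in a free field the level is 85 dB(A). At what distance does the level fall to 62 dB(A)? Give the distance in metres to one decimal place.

97.5 m

The 23.0 dB drop corresponds to a distance ratio of 10^(23.0/20) for a point source.
r₂ = 6.9·10^((85−62)/20) = 6.9·10^(23.0/20) = 97.47 m.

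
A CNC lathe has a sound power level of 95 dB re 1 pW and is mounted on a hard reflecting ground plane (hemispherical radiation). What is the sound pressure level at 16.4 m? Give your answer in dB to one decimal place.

62.7 dB

The power spreads over a hemisphere of area 2π·r², so L_p = L_w − 10·log₁₀(2π·r²).
2π·r² = 1690 m², 10·log₁₀ of that is 32.279 dB.
L_p = 95 − 32.279 = 62.72 dB.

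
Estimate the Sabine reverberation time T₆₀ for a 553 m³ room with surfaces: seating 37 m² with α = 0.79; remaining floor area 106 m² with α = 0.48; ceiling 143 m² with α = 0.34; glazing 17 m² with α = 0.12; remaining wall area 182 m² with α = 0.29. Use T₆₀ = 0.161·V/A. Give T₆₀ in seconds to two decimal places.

Total absorption A = 37·0.79 + 106·0.48 + 143·0.34 + 17·0.12 + 182·0.29 = 183.55 m² sabins.
T₆₀ = 0.161·V/A = 0.161·553/183.55 = 0.485 s.

0.49 s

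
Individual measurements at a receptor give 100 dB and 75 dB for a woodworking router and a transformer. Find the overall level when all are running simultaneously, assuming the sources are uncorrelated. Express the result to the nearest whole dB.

For uncorrelated sources the intensities add, so convert each level to linear form, sum, and take 10·log₁₀ of the total.
Σ 10^(L/10) = 10^(100/10) + 10^(75/10) = 1.003e+10.
L_total = 10·log₁₀(1.003e+10) = 100.01 dB.

100 dB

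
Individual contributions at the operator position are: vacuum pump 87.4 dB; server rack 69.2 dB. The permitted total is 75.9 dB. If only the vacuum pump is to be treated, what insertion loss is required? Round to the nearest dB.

13 dB

The untreated sources together contribute 10^(69.2/10) = 8.318e+06, i.e. 69.20 dB.
To meet 75.9 dB overall, the treated vacuum pump may contribute at most 10^(75.9/10) − 8.318e+06 = 3.059e+07, i.e. 74.86 dB.
Required insertion loss = 87.4 − 74.86 = 12.54 dB.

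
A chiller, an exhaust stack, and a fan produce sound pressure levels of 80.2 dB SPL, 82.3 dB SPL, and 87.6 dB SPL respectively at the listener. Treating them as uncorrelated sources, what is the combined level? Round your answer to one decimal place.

For uncorrelated sources the intensities add, so convert each level to linear form, sum, and take 10·log₁₀ of the total.
Σ 10^(L/10) = 10^(80.2/10) + 10^(82.3/10) + 10^(87.6/10) = 8.500e+08.
L_total = 10·log₁₀(8.500e+08) = 89.29 dB SPL.

89.3 dB SPL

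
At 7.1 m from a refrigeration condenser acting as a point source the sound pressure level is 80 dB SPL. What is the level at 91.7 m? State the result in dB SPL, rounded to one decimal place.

Spherical spreading from a point source gives a 20·log₁₀(r₂/r₁) drop.
L₂ = 80 − 20·log₁₀(91.7/7.1) = 80 − 22.222 = 57.78 dB SPL.

57.8 dB SPL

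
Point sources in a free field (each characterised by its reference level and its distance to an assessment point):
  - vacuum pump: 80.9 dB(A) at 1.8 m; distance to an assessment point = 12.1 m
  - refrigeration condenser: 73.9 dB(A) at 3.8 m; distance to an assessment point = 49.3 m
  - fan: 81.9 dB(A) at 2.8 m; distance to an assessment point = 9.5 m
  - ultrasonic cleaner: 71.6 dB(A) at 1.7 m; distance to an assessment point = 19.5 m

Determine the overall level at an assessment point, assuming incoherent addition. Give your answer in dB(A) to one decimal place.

First find each source's level at the receiver (point-source: −20·log₁₀(r/r_ref)), then combine on an intensity basis.
vacuum pump: 80.9 − 20·log₁₀(12.1/1.8) = 80.9 − 16.55 = 64.35 dB(A).
refrigeration condenser: 73.9 − 20·log₁₀(49.3/3.8) = 73.9 − 22.26 = 51.64 dB(A).
fan: 81.9 − 20·log₁₀(9.5/2.8) = 81.9 − 10.61 = 71.29 dB(A).
ultrasonic cleaner: 71.6 − 20·log₁₀(19.5/1.7) = 71.6 − 21.19 = 50.41 dB(A).
Σ 10^(L/10) = 1.643e+07 → L_total = 10·log₁₀(1.643e+07) = 72.16 dB(A).

72.2 dB(A)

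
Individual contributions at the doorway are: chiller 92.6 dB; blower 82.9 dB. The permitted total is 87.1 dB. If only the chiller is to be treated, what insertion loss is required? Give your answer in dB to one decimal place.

Fixed contribution from the other source: Σ 10^(L/10) = 10^(82.9/10) = 1.950e+08 (82.90 dB).
To meet 87.1 dB overall, the treated chiller may contribute at most 10^(87.1/10) − 1.950e+08 = 3.179e+08, i.e. 85.02 dB.
Required insertion loss = 92.6 − 85.02 = 7.58 dB.

7.6 dB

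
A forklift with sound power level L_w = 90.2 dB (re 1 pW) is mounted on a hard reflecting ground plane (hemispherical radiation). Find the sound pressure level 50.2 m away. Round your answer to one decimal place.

48.2 dB

The power spreads over a hemisphere of area 2π·r², so L_p = L_w − 10·log₁₀(2π·r²).
2π·r² = 1.583e+04 m², 10·log₁₀ of that is 41.996 dB.
L_p = 90.2 − 41.996 = 48.20 dB.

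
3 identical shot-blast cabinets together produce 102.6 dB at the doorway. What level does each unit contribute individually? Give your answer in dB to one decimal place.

For N identical incoherent sources L_total = L₁ + 10·log₁₀ N, so L₁ = 102.6 − 10·log₁₀(3) = 102.6 − 4.771.

97.8 dB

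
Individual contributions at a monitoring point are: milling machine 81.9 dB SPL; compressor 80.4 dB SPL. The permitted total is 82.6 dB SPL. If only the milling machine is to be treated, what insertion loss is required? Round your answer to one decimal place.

The untreated sources together contribute 10^(80.4/10) = 1.096e+08, i.e. 80.40 dB SPL.
To meet 82.6 dB SPL overall, the treated milling machine may contribute at most 10^(82.6/10) − 1.096e+08 = 7.232e+07, i.e. 78.59 dB SPL.
So the milling machine must be reduced from 81.9 to 78.59 dB SPL: IL = 3.31 dB.

3.3 dB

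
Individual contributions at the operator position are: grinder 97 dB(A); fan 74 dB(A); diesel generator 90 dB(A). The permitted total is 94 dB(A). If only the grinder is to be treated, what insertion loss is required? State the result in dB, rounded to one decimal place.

The untreated sources together contribute 10^(74/10) + 10^(90/10) = 1.025e+09, i.e. 90.11 dB(A).
The limit corresponds to 10^(94/10) = 2.512e+09; subtracting the fixed part leaves 1.487e+09 for the grinder, i.e. 91.72 dB(A).
So the grinder must be reduced from 97 to 91.72 dB(A): IL = 5.28 dB.

5.3 dB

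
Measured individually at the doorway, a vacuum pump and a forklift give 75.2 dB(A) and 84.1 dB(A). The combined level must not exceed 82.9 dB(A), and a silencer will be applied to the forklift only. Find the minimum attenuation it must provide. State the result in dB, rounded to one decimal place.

2.0 dB

The untreated sources together contribute 10^(75.2/10) = 3.311e+07, i.e. 75.20 dB(A).
The limit corresponds to 10^(82.9/10) = 1.950e+08; subtracting the fixed part leaves 1.619e+08 for the forklift, i.e. 82.09 dB(A).
So the forklift must be reduced from 84.1 to 82.09 dB(A): IL = 2.01 dB.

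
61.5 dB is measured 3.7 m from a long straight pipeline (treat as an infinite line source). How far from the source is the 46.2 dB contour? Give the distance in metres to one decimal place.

125.4 m

Line-source spreading drops the level by 10·log₁₀(r₂/r₁); inverting, r₂/r₁ = 10^(ΔL/10).
r₂ = 3.7·10^((61.5−46.2)/10) = 3.7·10^(15.3/10) = 125.37 m.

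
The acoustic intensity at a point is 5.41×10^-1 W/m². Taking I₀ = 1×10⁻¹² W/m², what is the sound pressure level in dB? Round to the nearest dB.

Dividing by I₀ shifts the exponent by 12: I/I₀ = 5.41×10^11.
L = 10·(0.7332 + 11) = 117.33 dB.

117 dB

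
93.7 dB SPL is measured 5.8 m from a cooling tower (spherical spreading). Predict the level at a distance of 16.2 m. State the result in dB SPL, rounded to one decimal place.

Spherical spreading from a point source gives a 20·log₁₀(r₂/r₁) drop.
L₂ = 93.7 − 20·log₁₀(16.2/5.8) = 93.7 − 8.922 = 84.78 dB SPL.

84.8 dB SPL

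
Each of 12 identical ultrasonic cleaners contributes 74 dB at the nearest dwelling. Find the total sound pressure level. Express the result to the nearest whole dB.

85 dB

N identical incoherent sources raise the level by 10·log₁₀ N.
L_total = 74 + 10·log₁₀(12) = 74 + 10.792 = 84.79 dB.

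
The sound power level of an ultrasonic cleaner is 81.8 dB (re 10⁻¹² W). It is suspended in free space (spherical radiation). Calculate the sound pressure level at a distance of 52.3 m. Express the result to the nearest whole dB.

36 dB

The power spreads over a sphere of area 4π·r², so L_p = L_w − 10·log₁₀(4π·r²).
4π·r² = 3.437e+04 m², 10·log₁₀ of that is 45.362 dB.
L_p = 81.8 − 45.362 = 36.44 dB.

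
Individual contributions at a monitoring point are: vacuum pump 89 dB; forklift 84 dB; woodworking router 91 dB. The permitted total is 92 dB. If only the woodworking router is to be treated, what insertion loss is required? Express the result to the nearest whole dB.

Everything except the woodworking router sums to 10^(89/10) + 10^(84/10) = 1.046e+09 in linear terms, 90.19 dB.
The limit corresponds to 10^(92/10) = 1.585e+09; subtracting the fixed part leaves 5.394e+08 for the woodworking router, i.e. 87.32 dB.
So the woodworking router must be reduced from 91 to 87.32 dB: IL = 3.68 dB.

4 dB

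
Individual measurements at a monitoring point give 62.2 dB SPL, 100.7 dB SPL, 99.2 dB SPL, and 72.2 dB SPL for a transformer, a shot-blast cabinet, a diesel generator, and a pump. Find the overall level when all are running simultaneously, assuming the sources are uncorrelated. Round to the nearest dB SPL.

Incoherent sources combine by intensity addition: L_total = 10·log₁₀(Σ 10^(L_i/10)).
Σ 10^(L/10) = 10^(62.2/10) + 10^(100.7/10) + 10^(99.2/10) + 10^(72.2/10) = 2.008e+10.
L_total = 10·log₁₀(2.008e+10) = 103.03 dB SPL.

103 dB SPL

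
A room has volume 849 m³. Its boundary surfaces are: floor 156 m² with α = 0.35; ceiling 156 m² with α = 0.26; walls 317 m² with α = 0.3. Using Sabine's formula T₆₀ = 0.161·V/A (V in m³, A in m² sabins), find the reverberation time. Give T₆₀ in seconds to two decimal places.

0.72 s

A = Σ Sᵢαᵢ = 156·0.35 + 156·0.26 + 317·0.3 = 190.26 m².
T₆₀ = 0.161·V/A = 0.161·849/190.26 = 0.718 s.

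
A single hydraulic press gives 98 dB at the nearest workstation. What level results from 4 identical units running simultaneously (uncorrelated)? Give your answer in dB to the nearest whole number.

104 dB

With 4 equal, uncorrelated contributions the intensity is 4× that of one unit, giving a rise of 10·log₁₀ 4.
L_total = 98 + 10·log₁₀(4) = 98 + 6.021 = 104.02 dB.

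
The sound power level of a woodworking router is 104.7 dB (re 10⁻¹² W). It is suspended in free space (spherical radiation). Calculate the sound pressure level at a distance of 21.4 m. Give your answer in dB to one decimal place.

67.1 dB

L_p = L_w − 10·log₁₀(4π·r²) with r = 21.4 m.
4π·r² = 5755 m², 10·log₁₀ of that is 37.600 dB.
L_p = 104.7 − 37.600 = 67.10 dB.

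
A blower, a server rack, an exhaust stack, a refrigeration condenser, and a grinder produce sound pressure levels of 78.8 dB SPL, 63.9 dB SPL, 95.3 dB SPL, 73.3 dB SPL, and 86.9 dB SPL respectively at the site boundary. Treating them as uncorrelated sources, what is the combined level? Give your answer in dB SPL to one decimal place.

96.0 dB SPL

For uncorrelated sources the intensities add, so convert each level to linear form, sum, and take 10·log₁₀ of the total.
Σ 10^(L/10) = 10^(78.8/10) + 10^(63.9/10) + 10^(95.3/10) + 10^(73.3/10) + 10^(86.9/10) = 3.978e+09.
L_total = 10·log₁₀(3.978e+09) = 96.00 dB SPL.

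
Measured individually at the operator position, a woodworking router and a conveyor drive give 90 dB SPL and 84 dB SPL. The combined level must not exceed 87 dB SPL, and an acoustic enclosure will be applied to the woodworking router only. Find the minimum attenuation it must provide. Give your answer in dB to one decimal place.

6.0 dB

Everything except the woodworking router sums to 10^(84/10) = 2.512e+08 in linear terms, 84.00 dB SPL.
The limit corresponds to 10^(87/10) = 5.012e+08; subtracting the fixed part leaves 2.500e+08 for the woodworking router, i.e. 83.98 dB SPL.
Required insertion loss = 90 − 83.98 = 6.02 dB.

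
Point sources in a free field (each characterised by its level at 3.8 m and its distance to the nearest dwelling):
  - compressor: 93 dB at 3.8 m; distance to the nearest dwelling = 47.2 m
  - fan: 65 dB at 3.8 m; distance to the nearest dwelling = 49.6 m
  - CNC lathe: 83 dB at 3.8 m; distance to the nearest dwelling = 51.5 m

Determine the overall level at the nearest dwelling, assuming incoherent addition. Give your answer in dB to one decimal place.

Propagate each source to the receiver with L = L_ref − 20·log₁₀(r/r_ref), then add intensities.
compressor: 93 − 20·log₁₀(47.2/3.8) = 93 − 21.88 = 71.12 dB.
fan: 65 − 20·log₁₀(49.6/3.8) = 65 − 22.31 = 42.69 dB.
CNC lathe: 83 − 20·log₁₀(51.5/3.8) = 83 − 22.64 = 60.36 dB.
Σ 10^(L/10) = 1.404e+07 → L_total = 10·log₁₀(1.404e+07) = 71.47 dB.

71.5 dB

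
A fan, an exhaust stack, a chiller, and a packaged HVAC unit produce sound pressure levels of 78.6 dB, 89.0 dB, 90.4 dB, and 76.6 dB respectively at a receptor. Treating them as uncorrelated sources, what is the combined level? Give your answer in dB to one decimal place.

93.0 dB

For uncorrelated sources the intensities add, so convert each level to linear form, sum, and take 10·log₁₀ of the total.
Σ 10^(L/10) = 10^(78.6/10) + 10^(89.0/10) + 10^(90.4/10) + 10^(76.6/10) = 2.009e+09.
L_total = 10·log₁₀(2.009e+09) = 93.03 dB.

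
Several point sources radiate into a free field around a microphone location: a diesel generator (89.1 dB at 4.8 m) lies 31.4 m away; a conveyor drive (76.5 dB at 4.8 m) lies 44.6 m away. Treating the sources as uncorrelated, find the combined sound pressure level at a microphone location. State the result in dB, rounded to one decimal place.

72.9 dB

Propagate each source to the receiver with L = L_ref − 20·log₁₀(r/r_ref), then add intensities.
diesel generator: 89.1 − 20·log₁₀(31.4/4.8) = 89.1 − 16.31 = 72.79 dB.
conveyor drive: 76.5 − 20·log₁₀(44.6/4.8) = 76.5 − 19.36 = 57.14 dB.
Σ 10^(L/10) = 1.951e+07 → L_total = 10·log₁₀(1.951e+07) = 72.90 dB.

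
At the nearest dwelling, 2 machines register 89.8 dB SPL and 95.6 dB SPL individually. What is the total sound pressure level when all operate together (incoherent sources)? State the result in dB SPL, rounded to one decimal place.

Incoherent sources combine by intensity addition: L_total = 10·log₁₀(Σ 10^(L_i/10)).
Σ 10^(L/10) = 10^(89.8/10) + 10^(95.6/10) = 4.586e+09.
L_total = 10·log₁₀(4.586e+09) = 96.61 dB SPL.

96.6 dB SPL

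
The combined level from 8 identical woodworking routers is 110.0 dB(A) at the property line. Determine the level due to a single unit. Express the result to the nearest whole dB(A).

For N identical incoherent sources L_total = L₁ + 10·log₁₀ N, so L₁ = 110.0 − 10·log₁₀(8) = 110.0 − 9.031.

101 dB(A)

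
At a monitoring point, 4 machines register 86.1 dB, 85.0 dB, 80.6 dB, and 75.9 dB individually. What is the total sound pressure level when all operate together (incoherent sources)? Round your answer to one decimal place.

89.4 dB

For uncorrelated sources the intensities add, so convert each level to linear form, sum, and take 10·log₁₀ of the total.
Σ 10^(L/10) = 10^(86.1/10) + 10^(85.0/10) + 10^(80.6/10) + 10^(75.9/10) = 8.773e+08.
L_total = 10·log₁₀(8.773e+08) = 89.43 dB.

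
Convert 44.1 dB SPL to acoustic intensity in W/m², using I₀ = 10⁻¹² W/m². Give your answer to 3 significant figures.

I/I₀ = 10^(44.1/10) = 2.57e+04, so I = 2.57e+04 × 10⁻¹² W/m².

2.57e-08 W/m²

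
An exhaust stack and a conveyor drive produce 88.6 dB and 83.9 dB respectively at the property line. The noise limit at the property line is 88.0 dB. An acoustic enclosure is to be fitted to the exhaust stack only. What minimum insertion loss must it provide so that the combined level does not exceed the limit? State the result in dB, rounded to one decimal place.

2.7 dB

The untreated sources together contribute 10^(83.9/10) = 2.455e+08, i.e. 83.90 dB.
To meet 88.0 dB overall, the treated exhaust stack may contribute at most 10^(88.0/10) − 2.455e+08 = 3.855e+08, i.e. 85.86 dB.
So the exhaust stack must be reduced from 88.6 to 85.86 dB: IL = 2.74 dB.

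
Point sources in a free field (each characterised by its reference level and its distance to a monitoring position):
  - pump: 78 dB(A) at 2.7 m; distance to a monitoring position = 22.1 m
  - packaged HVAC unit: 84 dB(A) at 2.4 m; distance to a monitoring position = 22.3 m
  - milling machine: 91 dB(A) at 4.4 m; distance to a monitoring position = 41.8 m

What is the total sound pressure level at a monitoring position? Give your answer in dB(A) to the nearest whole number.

73 dB(A)

Apply inverse-square spreading to bring every level to the receiver, then sum 10^(L/10).
pump: 78 − 20·log₁₀(22.1/2.7) = 78 − 18.26 = 59.74 dB(A).
packaged HVAC unit: 84 − 20·log₁₀(22.3/2.4) = 84 − 19.36 = 64.64 dB(A).
milling machine: 91 − 20·log₁₀(41.8/4.4) = 91 − 19.55 = 71.45 dB(A).
Σ 10^(L/10) = 1.780e+07 → L_total = 10·log₁₀(1.780e+07) = 72.50 dB(A).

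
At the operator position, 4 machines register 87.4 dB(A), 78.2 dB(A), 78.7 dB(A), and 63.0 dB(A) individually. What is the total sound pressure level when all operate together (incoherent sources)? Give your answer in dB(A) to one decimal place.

88.4 dB(A)

For uncorrelated sources the intensities add, so convert each level to linear form, sum, and take 10·log₁₀ of the total.
Σ 10^(L/10) = 10^(87.4/10) + 10^(78.2/10) + 10^(78.7/10) + 10^(63.0/10) = 6.917e+08.
L_total = 10·log₁₀(6.917e+08) = 88.40 dB(A).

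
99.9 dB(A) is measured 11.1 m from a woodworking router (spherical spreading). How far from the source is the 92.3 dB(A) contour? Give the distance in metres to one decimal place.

Point-source spreading drops the level by 20·log₁₀(r₂/r₁); inverting, r₂/r₁ = 10^(ΔL/20).
r₂ = 11.1·10^((99.9−92.3)/20) = 11.1·10^(7.6/20) = 26.63 m.

26.6 m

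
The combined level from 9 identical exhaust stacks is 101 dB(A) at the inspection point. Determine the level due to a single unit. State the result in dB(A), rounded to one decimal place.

Dividing the total intensity by 9 lowers the level by 10·log₁₀ 9 = 9.542 dB: L₁ = 101 − 9.542.

91.5 dB(A)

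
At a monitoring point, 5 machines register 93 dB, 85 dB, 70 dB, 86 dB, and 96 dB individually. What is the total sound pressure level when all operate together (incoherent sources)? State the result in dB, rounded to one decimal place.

For uncorrelated sources the intensities add, so convert each level to linear form, sum, and take 10·log₁₀ of the total.
Σ 10^(L/10) = 10^(93/10) + 10^(85/10) + 10^(70/10) + 10^(86/10) + 10^(96/10) = 6.701e+09.
L_total = 10·log₁₀(6.701e+09) = 98.26 dB.

98.3 dB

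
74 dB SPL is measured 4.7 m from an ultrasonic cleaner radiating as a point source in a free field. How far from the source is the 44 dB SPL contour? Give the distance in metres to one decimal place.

For a point source L₁ − L₂ = 20·log₁₀(r₂/r₁), so r₂ = r₁·10^((L₁−L₂)/20).
r₂ = 4.7·10^((74−44)/20) = 4.7·10^(30.0/20) = 148.63 m.

148.6 m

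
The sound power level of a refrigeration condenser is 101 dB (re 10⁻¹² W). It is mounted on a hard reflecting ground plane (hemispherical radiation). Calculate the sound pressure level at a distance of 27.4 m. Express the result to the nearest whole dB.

The power spreads over a hemisphere of area 2π·r², so L_p = L_w − 10·log₁₀(2π·r²).
2π·r² = 4717 m², 10·log₁₀ of that is 36.737 dB.
L_p = 101 − 36.737 = 64.26 dB.

64 dB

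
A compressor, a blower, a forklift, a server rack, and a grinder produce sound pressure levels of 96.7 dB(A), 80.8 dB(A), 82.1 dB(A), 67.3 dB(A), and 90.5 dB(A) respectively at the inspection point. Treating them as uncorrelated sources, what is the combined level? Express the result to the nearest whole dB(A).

98 dB(A)

Incoherent sources combine by intensity addition: L_total = 10·log₁₀(Σ 10^(L_i/10)).
Σ 10^(L/10) = 10^(96.7/10) + 10^(80.8/10) + 10^(82.1/10) + 10^(67.3/10) + 10^(90.5/10) = 6.087e+09.
L_total = 10·log₁₀(6.087e+09) = 97.84 dB(A).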